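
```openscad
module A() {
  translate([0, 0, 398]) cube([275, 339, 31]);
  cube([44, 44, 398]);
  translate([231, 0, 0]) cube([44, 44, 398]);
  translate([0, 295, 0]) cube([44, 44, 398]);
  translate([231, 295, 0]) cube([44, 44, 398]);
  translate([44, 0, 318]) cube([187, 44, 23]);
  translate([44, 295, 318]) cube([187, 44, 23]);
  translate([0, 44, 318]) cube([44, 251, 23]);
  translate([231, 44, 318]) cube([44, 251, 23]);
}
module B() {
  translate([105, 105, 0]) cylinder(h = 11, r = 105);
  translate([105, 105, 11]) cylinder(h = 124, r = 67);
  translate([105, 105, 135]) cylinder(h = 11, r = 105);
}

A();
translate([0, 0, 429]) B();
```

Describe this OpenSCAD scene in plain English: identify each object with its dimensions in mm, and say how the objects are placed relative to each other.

A is a four-legged stool. The seat is 275×339 mm, 31 mm thick, top at z = 429 mm. It stands on four square legs, each 44×44 mm in cross-section, from z = 0 to the seat underside, each flush with a corner of the seat. Four stretchers, 44 mm wide and 23 mm tall, connect adjacent legs with their undersides at z = 318 mm, each running between the inner faces of the legs it joins and aligned with the legs' outer faces on the other axis.

B is a spool: two coaxial disc flanges of radius 105 mm and thickness 11 mm, joined by a core cylinder of radius 67 mm and height 124 mm. The lower flange rests on z = 0 and the three cylinders share a vertical axis.

The spool is on top of the stool.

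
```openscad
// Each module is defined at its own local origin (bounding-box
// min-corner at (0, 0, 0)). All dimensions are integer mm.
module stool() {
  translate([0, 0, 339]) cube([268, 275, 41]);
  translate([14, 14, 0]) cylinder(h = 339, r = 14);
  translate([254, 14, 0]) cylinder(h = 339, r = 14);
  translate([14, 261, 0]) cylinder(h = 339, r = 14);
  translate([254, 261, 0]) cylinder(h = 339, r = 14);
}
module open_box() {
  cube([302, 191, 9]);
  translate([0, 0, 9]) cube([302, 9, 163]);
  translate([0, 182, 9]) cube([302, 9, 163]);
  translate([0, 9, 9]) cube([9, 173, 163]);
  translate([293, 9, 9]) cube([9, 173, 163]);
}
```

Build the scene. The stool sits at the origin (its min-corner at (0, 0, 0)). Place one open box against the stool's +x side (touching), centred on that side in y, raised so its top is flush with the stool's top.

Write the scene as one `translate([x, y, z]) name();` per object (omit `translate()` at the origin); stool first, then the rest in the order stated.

stool();
translate([268, 42, 208]) open_box();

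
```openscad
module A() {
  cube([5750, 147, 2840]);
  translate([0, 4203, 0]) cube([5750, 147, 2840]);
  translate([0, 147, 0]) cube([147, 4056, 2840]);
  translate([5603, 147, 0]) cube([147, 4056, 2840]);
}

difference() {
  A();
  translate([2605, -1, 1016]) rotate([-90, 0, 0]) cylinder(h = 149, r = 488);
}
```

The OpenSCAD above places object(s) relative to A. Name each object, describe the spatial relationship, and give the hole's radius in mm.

A is a house frame. The house frame has a circular hole through its front wall. The hole's radius is 488 mm.

The subtracted cylinder has r = 488 mm.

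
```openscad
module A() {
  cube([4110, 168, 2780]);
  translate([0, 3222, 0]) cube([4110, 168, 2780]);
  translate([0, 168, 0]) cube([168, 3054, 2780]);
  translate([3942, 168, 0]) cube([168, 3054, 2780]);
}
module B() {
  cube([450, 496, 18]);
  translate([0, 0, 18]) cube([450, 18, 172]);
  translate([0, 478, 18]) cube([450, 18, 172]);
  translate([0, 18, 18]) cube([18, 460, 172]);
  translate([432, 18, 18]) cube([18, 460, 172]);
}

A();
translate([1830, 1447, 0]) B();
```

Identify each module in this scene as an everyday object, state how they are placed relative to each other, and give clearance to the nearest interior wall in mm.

A is a house frame. B is an open box. The open box sits inside the house frame, centred. The clearance to the nearest interior wall is 1279 mm.

Clearances: x = 1662, y = 1279; minimum 1279 mm.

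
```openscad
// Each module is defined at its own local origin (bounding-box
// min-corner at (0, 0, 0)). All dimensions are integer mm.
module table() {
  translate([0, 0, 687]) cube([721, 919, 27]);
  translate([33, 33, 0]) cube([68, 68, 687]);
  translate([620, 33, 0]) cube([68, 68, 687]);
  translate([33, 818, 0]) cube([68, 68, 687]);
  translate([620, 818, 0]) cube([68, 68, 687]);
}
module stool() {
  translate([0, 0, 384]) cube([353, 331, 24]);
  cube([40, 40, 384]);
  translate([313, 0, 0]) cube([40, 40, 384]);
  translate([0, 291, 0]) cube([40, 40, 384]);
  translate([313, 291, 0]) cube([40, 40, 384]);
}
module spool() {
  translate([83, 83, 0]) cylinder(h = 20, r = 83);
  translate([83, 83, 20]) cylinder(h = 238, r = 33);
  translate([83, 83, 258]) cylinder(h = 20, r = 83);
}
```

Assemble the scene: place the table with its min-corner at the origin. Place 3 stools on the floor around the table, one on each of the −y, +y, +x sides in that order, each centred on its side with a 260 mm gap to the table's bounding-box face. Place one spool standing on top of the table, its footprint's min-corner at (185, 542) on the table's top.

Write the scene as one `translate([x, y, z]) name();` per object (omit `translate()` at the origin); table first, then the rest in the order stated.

table();
translate([184, -591, 0]) stool();
translate([184, 1179, 0]) stool();
translate([981, 294, 0]) stool();
translate([185, 542, 714]) spool();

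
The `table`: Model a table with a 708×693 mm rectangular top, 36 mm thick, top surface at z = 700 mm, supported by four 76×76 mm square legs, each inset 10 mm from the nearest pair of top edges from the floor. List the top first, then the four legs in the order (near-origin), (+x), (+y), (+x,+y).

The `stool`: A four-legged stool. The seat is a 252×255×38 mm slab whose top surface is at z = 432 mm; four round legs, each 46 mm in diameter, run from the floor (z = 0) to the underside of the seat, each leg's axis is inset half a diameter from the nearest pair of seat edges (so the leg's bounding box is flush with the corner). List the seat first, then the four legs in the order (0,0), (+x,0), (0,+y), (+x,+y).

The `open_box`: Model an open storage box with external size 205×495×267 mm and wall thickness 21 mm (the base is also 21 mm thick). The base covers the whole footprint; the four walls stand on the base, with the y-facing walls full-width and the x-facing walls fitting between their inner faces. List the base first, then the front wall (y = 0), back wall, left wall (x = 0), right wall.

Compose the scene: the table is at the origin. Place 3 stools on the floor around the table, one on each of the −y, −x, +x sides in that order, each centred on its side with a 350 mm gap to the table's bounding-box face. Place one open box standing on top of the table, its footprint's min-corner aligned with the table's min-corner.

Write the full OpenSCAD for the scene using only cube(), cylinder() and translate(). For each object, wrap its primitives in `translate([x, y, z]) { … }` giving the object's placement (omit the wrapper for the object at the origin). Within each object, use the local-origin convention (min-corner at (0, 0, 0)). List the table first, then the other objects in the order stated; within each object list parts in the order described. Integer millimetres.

translate([0, 0, 664]) cube([708, 693, 36]);
translate([10, 10, 0]) cube([76, 76, 664]);
translate([622, 10, 0]) cube([76, 76, 664]);
translate([10, 607, 0]) cube([76, 76, 664]);
translate([622, 607, 0]) cube([76, 76, 664]);
translate([228, -605, 0]) {
  translate([0, 0, 394]) cube([252, 255, 38]);
  translate([23, 23, 0]) cylinder(h = 394, r = 23);
  translate([229, 23, 0]) cylinder(h = 394, r = 23);
  translate([23, 232, 0]) cylinder(h = 394, r = 23);
  translate([229, 232, 0]) cylinder(h = 394, r = 23);
}
translate([-602, 219, 0]) {
  translate([0, 0, 394]) cube([252, 255, 38]);
  translate([23, 23, 0]) cylinder(h = 394, r = 23);
  translate([229, 23, 0]) cylinder(h = 394, r = 23);
  translate([23, 232, 0]) cylinder(h = 394, r = 23);
  translate([229, 232, 0]) cylinder(h = 394, r = 23);
}
translate([1058, 219, 0]) {
  translate([0, 0, 394]) cube([252, 255, 38]);
  translate([23, 23, 0]) cylinder(h = 394, r = 23);
  translate([229, 23, 0]) cylinder(h = 394, r = 23);
  translate([23, 232, 0]) cylinder(h = 394, r = 23);
  translate([229, 232, 0]) cylinder(h = 394, r = 23);
}
translate([0, 0, 700]) {
  cube([205, 495, 21]);
  translate([0, 0, 21]) cube([205, 21, 246]);
  translate([0, 474, 21]) cube([205, 21, 246]);
  translate([0, 21, 21]) cube([21, 453, 246]);
  translate([184, 21, 21]) cube([21, 453, 246]);
}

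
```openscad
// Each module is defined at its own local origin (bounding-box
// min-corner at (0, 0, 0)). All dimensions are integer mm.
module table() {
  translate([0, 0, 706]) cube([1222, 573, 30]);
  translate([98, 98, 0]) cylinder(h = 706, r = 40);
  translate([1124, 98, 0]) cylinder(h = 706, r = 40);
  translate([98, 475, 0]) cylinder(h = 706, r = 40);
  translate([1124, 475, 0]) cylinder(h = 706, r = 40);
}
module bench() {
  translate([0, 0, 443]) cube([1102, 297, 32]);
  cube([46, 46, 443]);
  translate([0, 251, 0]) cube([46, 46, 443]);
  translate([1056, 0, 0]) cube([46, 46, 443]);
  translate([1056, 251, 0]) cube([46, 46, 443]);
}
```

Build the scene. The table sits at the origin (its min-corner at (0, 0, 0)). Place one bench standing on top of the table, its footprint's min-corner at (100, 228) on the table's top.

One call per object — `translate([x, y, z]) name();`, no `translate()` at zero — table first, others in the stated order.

table();
translate([100, 228, 736]) bench();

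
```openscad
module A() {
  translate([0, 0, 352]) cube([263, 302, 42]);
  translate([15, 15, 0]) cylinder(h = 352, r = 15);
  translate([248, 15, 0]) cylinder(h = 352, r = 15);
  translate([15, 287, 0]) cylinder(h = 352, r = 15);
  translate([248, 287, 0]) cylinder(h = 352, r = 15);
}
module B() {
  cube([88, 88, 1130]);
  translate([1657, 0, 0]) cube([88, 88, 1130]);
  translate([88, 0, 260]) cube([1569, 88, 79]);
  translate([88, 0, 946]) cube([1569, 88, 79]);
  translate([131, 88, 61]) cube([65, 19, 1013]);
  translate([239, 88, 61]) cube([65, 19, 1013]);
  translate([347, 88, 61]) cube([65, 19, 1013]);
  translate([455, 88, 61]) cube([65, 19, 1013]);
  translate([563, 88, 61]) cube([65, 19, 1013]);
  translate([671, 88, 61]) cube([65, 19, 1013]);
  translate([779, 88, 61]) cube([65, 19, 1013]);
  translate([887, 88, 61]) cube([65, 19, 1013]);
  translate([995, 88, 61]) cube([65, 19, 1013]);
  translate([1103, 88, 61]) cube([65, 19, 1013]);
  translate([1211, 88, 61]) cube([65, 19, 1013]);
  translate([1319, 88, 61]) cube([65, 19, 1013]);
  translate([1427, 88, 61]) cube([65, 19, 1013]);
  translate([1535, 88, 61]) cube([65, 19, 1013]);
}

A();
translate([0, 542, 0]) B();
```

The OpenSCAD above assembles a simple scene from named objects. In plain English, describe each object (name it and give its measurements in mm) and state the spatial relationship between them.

A is a four-legged stool. The seat is 263×302 mm, 42 mm thick, top at z = 394 mm. It stands on four round legs, each 30 mm in diameter, from z = 0 to the seat underside, each leg's axis is inset half a diameter from the nearest pair of seat edges (so the leg's bounding box is flush with the corner).

B is a fence section. Two 88×88 mm posts, 1130 mm tall, stand on the floor with a clear span of 1569 mm between their inner faces. Two horizontal rails of 88×79 mm section span the gap between the posts with their undersides at z = 260 mm and z = 946 mm, flush with the posts' −y face. 14 pickets, each 65 mm wide, 19 mm thick and 1013 mm tall, are fixed to the +y face of the rails with their bottoms at z = 61 mm, evenly spaced across the span with equal gaps (rounded down to the nearest mm) at the −x end and between each pair — any rounding remainder accumulates at the +x end.

The fence section is on the floor beside the stool on its +y side.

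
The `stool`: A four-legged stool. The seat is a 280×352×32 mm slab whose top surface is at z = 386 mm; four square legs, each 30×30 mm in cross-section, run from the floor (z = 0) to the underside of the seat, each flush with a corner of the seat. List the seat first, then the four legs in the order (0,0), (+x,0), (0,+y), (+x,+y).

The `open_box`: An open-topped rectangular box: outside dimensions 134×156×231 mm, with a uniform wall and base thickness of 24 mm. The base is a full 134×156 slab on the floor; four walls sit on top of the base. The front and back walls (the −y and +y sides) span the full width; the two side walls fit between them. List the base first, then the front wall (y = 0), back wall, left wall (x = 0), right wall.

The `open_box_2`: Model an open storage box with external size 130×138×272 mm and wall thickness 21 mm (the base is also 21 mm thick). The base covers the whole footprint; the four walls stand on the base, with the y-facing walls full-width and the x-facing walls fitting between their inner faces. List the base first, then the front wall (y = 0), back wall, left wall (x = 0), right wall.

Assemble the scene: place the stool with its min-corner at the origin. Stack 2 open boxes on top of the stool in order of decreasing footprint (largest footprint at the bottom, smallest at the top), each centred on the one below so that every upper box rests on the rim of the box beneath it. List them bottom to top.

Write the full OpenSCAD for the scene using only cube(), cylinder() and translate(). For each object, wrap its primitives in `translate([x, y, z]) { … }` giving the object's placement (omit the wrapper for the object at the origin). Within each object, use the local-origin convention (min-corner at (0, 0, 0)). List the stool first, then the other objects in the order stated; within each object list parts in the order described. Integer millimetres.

translate([0, 0, 354]) cube([280, 352, 32]);
cube([30, 30, 354]);
translate([250, 0, 0]) cube([30, 30, 354]);
translate([0, 322, 0]) cube([30, 30, 354]);
translate([250, 322, 0]) cube([30, 30, 354]);
translate([73, 98, 386]) {
  cube([134, 156, 24]);
  translate([0, 0, 24]) cube([134, 24, 207]);
  translate([0, 132, 24]) cube([134, 24, 207]);
  translate([0, 24, 24]) cube([24, 108, 207]);
  translate([110, 24, 24]) cube([24, 108, 207]);
}
translate([75, 107, 617]) {
  cube([130, 138, 21]);
  translate([0, 0, 21]) cube([130, 21, 251]);
  translate([0, 117, 21]) cube([130, 21, 251]);
  translate([0, 21, 21]) cube([21, 96, 251]);
  translate([109, 21, 21]) cube([21, 96, 251]);
}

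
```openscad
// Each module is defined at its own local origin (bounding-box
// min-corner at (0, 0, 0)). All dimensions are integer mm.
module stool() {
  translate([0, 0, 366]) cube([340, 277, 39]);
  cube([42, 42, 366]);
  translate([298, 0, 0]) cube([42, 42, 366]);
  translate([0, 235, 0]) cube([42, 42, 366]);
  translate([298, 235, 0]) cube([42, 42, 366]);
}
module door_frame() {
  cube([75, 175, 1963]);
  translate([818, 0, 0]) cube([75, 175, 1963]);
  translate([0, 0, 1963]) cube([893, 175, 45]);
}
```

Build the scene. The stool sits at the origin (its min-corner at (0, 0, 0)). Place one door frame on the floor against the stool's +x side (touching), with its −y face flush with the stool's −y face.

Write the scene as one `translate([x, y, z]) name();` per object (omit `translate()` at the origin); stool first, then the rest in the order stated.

stool();
translate([340, 0, 0]) door_frame();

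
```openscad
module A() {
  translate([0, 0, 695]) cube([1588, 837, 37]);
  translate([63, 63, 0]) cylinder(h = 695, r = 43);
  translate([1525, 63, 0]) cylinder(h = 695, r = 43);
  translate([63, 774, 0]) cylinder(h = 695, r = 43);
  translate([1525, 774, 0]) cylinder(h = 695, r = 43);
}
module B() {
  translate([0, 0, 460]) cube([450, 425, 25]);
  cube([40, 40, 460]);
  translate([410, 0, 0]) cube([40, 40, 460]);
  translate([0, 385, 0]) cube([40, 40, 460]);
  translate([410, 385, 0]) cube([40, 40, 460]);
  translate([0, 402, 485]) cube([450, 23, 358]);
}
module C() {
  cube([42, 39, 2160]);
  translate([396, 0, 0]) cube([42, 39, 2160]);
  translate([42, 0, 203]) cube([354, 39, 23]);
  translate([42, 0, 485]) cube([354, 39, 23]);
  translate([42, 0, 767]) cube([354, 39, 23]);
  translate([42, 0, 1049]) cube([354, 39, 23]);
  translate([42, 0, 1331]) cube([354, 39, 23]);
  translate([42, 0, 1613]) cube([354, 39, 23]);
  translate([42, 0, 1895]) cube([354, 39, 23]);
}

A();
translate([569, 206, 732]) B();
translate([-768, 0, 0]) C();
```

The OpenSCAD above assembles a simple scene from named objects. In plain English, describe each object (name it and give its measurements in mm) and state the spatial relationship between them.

A is a table: top 1588 mm (x) × 837 mm (y), 37 mm thick, upper face at z = 732 mm, on four round legs of 86 mm diameter, each leg's bounding box inset 20 mm from the nearest pair of top edges, running from z = 0 to the bottom of the top.

B is a chair: 450×425 mm seat, 25 mm thick, top at z = 485 mm, on four 40 mm square corner legs flush with the seat edges. A 23 mm thick backrest slab spans the full seat width, extending 358 mm above the seat top, its back face flush with the seat's +y edge.

C is a wooden ladder with two side rails of 42×39 mm section and 2160 mm height, set 438 mm apart overall. Between them run 7 rectangular rungs (39 mm deep, 23 mm thick), front faces flush with the rails' −y face. The bottom of the first rung is 203 mm above the floor and each subsequent rung is 282 mm higher than the one below.

The chair is on top of the table, centred. The ladder is on the floor beside the table on its −x side.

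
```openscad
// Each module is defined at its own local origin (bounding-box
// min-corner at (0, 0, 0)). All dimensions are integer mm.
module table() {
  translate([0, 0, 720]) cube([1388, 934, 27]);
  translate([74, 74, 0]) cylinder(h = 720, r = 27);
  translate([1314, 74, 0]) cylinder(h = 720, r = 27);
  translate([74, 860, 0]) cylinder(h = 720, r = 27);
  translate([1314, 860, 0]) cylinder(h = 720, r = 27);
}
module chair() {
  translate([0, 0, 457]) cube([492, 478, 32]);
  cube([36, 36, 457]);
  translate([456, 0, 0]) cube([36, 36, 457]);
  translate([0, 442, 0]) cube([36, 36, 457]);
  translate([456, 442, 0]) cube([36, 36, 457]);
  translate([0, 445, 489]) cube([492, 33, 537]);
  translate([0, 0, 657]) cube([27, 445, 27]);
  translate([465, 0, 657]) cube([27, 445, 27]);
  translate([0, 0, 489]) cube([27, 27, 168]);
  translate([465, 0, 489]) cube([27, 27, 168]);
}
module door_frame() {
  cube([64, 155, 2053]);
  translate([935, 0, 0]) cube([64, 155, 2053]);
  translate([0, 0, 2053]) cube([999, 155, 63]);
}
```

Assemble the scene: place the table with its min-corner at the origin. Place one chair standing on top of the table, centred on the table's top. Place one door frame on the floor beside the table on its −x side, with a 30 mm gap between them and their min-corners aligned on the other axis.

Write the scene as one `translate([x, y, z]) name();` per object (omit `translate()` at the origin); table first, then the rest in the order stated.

table();
translate([448, 228, 747]) chair();
translate([-1029, 0, 0]) door_frame();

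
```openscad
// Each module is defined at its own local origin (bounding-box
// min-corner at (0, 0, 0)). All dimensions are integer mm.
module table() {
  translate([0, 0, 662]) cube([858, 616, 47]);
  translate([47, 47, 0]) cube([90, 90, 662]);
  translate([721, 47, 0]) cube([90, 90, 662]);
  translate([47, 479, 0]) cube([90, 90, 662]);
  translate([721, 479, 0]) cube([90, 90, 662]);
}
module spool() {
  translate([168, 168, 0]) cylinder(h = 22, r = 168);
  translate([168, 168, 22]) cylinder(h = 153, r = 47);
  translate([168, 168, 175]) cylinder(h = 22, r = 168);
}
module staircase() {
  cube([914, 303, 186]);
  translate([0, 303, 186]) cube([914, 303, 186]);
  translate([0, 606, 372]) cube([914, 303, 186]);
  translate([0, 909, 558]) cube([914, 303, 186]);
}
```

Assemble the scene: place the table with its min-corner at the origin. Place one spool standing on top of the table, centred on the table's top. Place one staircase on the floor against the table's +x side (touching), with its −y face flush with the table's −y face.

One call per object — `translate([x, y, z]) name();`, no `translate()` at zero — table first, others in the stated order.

table();
translate([261, 140, 709]) spool();
translate([858, 0, 0]) staircase();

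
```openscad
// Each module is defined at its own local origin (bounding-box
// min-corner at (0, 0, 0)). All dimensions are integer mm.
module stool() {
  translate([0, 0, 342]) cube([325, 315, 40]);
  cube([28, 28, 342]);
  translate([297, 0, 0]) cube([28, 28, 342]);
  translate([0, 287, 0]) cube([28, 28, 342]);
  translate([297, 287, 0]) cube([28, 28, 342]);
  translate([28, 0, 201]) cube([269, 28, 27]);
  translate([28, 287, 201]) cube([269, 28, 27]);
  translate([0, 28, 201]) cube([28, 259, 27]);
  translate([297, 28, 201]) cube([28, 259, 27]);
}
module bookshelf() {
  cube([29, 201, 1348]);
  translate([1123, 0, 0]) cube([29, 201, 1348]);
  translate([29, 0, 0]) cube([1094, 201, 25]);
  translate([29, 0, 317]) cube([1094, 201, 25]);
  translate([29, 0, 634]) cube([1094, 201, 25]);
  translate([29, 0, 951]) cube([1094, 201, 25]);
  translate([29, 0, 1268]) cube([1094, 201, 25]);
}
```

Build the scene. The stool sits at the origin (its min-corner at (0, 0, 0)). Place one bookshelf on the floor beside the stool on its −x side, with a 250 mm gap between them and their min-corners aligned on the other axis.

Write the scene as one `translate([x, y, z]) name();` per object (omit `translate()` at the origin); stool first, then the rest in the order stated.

stool();
translate([-1402, 0, 0]) bookshelf();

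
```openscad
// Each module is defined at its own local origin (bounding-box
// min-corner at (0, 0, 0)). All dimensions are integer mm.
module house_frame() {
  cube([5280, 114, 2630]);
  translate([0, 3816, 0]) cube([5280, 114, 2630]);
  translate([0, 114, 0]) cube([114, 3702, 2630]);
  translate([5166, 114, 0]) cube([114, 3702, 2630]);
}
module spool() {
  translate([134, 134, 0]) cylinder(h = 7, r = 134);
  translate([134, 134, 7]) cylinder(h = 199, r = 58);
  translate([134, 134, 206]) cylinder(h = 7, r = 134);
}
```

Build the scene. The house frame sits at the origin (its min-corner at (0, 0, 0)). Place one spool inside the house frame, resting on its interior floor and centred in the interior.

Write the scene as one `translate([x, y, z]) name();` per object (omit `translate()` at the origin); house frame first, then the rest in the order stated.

house_frame();
translate([2506, 1831, 0]) spool();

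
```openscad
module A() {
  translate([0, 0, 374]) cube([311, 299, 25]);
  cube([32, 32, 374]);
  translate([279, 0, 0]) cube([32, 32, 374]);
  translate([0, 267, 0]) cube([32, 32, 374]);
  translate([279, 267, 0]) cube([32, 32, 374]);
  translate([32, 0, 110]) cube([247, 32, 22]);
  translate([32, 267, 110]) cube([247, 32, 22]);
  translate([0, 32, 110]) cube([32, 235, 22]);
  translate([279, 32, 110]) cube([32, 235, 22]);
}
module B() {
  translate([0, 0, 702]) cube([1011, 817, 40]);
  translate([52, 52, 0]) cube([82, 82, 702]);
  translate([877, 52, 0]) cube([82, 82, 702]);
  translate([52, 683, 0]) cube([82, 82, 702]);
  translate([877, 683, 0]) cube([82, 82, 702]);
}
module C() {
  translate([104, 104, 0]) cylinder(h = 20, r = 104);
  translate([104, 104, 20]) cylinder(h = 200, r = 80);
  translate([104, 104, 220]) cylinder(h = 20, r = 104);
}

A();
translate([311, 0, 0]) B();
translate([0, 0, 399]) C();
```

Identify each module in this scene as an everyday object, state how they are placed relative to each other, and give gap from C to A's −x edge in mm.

The spool's min-x is at 0; the stool's min-x is 0; gap = 0 mm.

A is a stool. B is a table. C is a spool. The table is against the stool's +x side, with their −y faces flush. The spool is on top of the stool. The gap from the spool to the stool's −x edge is 0 mm.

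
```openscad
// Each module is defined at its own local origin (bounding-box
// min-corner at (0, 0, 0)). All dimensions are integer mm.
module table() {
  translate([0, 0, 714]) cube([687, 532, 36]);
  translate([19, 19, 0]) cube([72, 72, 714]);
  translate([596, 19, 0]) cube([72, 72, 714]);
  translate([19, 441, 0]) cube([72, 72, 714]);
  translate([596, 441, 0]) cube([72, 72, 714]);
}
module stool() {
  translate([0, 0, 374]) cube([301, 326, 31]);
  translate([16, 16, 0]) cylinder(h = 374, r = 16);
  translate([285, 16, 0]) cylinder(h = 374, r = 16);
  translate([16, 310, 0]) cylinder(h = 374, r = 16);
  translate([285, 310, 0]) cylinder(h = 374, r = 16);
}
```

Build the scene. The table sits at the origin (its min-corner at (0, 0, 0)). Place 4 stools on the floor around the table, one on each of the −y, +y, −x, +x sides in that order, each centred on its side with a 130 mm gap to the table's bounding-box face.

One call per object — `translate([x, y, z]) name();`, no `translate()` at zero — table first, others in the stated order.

table();
translate([193, -456, 0]) stool();
translate([193, 662, 0]) stool();
translate([-431, 103, 0]) stool();
translate([817, 103, 0]) stool();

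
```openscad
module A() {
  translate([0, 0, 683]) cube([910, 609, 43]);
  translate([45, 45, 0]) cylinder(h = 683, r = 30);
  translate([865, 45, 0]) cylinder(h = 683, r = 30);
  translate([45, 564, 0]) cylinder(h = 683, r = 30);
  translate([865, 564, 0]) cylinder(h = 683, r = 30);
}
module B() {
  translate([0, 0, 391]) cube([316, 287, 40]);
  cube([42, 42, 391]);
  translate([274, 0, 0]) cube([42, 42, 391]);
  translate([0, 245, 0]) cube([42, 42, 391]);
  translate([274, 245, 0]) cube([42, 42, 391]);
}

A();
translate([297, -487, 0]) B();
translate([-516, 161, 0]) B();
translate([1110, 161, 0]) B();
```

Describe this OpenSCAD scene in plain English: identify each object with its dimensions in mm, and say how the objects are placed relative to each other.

A is a table: top 910 mm (x) × 609 mm (y), 43 mm thick, upper face at z = 726 mm, on four round legs of 60 mm diameter, each leg's bounding box inset 15 mm from the nearest pair of top edges, running from z = 0 to the bottom of the top.

B is a four-legged stool. The seat is a 316×287×40 mm slab whose top surface is at z = 431 mm; four square legs, each 42×42 mm in cross-section, run from the floor (z = 0) to the underside of the seat, each flush with a corner of the seat.

Three stools sit around the table at the −y, −x, +x sides.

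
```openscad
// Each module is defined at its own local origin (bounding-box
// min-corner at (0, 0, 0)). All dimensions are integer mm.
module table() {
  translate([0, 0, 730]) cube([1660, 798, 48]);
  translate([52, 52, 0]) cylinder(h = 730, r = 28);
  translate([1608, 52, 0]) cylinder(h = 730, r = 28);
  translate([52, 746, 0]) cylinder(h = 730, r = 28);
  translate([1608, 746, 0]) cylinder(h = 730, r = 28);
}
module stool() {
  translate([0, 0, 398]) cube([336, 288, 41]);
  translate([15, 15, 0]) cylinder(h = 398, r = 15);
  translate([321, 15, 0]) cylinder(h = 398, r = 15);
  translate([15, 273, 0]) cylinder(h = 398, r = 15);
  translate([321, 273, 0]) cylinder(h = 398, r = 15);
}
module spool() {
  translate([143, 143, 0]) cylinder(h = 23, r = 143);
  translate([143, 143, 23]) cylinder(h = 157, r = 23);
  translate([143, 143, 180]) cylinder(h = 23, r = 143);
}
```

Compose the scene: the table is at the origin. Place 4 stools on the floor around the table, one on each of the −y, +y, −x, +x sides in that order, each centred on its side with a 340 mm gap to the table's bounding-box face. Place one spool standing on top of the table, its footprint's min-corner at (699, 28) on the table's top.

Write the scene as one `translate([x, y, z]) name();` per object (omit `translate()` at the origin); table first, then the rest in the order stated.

table();
translate([662, -628, 0]) stool();
translate([662, 1138, 0]) stool();
translate([-676, 255, 0]) stool();
translate([2000, 255, 0]) stool();
translate([699, 28, 778]) spool();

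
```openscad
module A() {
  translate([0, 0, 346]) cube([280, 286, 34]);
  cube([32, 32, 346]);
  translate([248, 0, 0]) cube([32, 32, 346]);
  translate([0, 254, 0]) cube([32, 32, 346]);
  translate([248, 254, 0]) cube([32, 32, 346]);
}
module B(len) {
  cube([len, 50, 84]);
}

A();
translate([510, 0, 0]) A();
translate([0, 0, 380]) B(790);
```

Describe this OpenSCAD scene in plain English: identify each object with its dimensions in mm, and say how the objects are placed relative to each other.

A is a simple wooden stool: a rectangular seat 280 mm (x) by 286 mm (y), 34 mm thick, top face at z = 380 mm, on four square legs, each 32×32 mm in cross-section. The legs rest on z = 0, each flush with a corner of the seat.

B is a rectangular beam 790 mm long (x), 50 mm deep (y), 84 mm thick (z).

The beam spans the tops of two stools placed 230 mm apart, resting at z = 380 mm.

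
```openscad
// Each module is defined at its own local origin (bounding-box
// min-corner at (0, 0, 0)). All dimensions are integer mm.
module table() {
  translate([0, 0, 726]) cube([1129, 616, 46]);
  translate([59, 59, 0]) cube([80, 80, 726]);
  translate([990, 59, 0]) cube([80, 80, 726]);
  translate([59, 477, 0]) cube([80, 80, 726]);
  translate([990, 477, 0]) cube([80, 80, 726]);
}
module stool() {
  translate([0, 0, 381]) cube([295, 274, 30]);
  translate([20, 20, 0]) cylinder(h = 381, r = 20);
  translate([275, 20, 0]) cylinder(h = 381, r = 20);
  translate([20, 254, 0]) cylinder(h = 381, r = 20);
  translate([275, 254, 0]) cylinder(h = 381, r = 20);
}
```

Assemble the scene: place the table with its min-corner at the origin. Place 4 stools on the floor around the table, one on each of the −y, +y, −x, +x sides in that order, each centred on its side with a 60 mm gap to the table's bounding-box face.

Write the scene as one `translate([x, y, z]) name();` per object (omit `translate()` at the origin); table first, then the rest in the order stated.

table();
translate([417, -334, 0]) stool();
translate([417, 676, 0]) stool();
translate([-355, 171, 0]) stool();
translate([1189, 171, 0]) stool();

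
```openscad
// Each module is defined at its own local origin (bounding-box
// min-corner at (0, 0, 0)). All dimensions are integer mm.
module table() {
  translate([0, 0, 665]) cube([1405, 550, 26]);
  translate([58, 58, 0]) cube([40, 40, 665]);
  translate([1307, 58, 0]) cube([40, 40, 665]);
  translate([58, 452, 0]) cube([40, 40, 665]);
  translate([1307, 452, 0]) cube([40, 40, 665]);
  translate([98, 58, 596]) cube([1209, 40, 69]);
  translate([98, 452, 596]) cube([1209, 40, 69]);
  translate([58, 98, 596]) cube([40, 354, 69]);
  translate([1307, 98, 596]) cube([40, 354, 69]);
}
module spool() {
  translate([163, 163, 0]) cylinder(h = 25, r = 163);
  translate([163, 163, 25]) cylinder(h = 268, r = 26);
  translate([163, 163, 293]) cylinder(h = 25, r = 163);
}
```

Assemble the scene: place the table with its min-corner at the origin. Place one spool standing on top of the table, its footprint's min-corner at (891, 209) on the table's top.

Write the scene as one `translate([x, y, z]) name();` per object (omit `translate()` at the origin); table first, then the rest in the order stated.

table();
translate([891, 209, 691]) spool();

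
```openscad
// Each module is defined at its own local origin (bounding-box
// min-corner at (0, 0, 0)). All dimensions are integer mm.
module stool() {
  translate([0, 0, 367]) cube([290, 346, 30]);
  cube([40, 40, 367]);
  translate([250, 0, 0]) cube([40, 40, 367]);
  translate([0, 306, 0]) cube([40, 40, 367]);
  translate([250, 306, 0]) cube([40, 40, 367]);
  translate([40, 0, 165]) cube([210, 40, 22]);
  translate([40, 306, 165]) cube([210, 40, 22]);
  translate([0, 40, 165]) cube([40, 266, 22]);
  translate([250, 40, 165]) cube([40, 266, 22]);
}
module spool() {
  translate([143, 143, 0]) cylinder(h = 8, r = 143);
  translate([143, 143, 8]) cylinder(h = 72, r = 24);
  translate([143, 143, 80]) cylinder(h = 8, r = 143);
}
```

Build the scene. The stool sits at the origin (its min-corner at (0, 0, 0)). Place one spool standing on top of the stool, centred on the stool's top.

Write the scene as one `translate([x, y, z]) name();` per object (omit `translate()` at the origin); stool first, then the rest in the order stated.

stool();
translate([2, 30, 397]) spool();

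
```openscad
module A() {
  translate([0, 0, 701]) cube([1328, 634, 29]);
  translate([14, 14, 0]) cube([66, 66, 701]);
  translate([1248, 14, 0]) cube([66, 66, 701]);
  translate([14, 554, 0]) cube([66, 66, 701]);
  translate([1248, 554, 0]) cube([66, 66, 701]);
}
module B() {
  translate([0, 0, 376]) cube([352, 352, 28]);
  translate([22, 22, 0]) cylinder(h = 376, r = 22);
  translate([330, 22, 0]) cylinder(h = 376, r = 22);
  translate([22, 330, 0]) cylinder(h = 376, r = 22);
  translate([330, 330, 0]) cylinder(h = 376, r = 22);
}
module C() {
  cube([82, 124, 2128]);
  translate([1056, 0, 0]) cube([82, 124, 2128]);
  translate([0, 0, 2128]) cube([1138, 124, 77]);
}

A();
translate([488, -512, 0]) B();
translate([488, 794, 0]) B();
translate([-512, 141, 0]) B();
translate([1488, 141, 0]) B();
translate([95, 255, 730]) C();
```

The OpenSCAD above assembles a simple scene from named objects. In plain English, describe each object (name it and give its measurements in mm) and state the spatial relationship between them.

A is a table: top 1328 mm (x) × 634 mm (y), 29 mm thick, upper face at z = 730 mm, on four 66×66 mm square legs, each inset 14 mm from the nearest pair of top edges, running from z = 0 to the bottom of the top.

B is a simple wooden stool: a rectangular seat 352 mm (x) by 352 mm (y), 28 mm thick, top face at z = 404 mm, on four round legs, each 44 mm in diameter. The legs rest on z = 0, each leg's axis is inset half a diameter from the nearest pair of seat edges (so the leg's bounding box is flush with the corner).

C is a door frame. The clear opening is 974 mm wide and 2128 mm high. Two 82 mm wide jambs, 124 mm deep, stand either side of the opening from the floor to the top of the opening. A 77 mm thick head sits across the top of both jambs, spanning the full outside width of the frame.

Four stools sit around the table at the −y, +y, −x, +x sides. The door frame is on top of the table, centred.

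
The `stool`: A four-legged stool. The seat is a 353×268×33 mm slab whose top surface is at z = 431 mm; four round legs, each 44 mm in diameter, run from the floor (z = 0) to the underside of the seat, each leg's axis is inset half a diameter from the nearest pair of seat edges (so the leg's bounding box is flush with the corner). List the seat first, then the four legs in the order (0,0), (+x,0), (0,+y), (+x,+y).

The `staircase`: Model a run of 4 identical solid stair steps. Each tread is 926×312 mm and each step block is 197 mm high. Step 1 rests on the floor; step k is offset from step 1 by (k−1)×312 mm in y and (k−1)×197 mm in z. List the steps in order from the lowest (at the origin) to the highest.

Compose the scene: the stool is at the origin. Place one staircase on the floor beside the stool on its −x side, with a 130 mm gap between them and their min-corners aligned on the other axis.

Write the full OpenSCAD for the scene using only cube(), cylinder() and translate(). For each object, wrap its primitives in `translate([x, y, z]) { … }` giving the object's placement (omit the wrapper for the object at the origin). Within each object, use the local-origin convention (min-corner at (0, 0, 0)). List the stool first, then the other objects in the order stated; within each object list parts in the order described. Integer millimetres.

translate([0, 0, 398]) cube([353, 268, 33]);
translate([22, 22, 0]) cylinder(h = 398, r = 22);
translate([331, 22, 0]) cylinder(h = 398, r = 22);
translate([22, 246, 0]) cylinder(h = 398, r = 22);
translate([331, 246, 0]) cylinder(h = 398, r = 22);
translate([-1056, 0, 0]) {
  cube([926, 312, 197]);
  translate([0, 312, 197]) cube([926, 312, 197]);
  translate([0, 624, 394]) cube([926, 312, 197]);
  translate([0, 936, 591]) cube([926, 312, 197]);
}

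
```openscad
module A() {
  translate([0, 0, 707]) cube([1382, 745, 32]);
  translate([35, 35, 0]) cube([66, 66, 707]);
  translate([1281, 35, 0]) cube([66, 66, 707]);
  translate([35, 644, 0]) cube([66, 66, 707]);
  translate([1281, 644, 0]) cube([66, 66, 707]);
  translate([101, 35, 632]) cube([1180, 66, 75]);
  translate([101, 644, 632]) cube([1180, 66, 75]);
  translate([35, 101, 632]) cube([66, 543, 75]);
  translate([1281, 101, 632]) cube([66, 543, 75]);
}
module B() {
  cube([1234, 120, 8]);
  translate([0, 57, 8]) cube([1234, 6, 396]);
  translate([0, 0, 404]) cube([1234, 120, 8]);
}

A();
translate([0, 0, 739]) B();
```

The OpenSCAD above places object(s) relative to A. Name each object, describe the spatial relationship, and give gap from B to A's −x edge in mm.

The I-beam's min-x is at 0; the table's min-x is 0; gap = 0 mm.

A is a table. B is an I-beam. The I-beam is on top of the table. The gap from the I-beam to the table's −x edge is 0 mm.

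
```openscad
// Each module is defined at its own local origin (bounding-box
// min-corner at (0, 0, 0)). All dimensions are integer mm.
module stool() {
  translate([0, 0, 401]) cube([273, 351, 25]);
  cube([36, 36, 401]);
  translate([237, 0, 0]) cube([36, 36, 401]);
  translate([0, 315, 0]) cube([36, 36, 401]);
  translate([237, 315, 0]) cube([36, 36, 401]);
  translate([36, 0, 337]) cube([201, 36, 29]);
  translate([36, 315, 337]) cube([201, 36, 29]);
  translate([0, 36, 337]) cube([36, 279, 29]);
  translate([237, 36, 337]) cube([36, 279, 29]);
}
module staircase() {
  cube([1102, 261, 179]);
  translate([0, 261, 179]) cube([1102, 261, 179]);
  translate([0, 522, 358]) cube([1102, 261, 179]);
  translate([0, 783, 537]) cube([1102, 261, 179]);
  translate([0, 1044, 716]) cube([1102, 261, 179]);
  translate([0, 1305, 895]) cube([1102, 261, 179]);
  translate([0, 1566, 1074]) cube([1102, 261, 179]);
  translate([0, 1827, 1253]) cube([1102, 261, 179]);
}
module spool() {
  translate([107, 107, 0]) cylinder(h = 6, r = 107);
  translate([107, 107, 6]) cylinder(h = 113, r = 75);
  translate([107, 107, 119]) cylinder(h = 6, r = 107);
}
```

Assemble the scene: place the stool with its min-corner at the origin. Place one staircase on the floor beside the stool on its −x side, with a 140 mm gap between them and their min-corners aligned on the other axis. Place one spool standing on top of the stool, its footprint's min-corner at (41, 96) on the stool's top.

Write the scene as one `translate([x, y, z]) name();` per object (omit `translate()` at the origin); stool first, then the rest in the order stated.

stool();
translate([-1242, 0, 0]) staircase();
translate([41, 96, 426]) spool();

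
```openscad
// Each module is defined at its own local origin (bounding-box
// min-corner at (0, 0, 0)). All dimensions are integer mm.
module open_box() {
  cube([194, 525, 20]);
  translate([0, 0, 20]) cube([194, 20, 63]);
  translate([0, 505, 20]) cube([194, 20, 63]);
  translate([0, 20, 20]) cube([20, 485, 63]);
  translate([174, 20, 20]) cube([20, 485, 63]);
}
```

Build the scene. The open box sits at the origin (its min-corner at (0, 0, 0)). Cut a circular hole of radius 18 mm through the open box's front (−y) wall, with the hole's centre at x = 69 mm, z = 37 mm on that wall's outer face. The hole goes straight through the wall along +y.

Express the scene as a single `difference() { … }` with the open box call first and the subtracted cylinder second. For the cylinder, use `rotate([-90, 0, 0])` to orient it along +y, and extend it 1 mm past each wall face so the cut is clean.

difference() {
  open_box();
  translate([69, -1, 37]) rotate([-90, 0, 0]) cylinder(h = 22, r = 18);
}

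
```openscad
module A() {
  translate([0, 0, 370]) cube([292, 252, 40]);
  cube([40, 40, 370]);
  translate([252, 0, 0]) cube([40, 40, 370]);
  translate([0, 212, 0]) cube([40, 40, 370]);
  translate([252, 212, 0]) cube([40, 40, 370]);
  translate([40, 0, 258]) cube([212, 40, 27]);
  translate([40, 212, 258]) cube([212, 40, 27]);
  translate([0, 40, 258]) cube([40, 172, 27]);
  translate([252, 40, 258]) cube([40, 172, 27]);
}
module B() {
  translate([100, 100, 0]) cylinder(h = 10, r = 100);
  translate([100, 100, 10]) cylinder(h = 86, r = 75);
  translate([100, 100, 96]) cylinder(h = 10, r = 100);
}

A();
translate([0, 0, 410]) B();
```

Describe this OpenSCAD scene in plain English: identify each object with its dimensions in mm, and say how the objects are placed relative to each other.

A is a simple wooden stool: a rectangular seat 292 mm (x) by 252 mm (y), 40 mm thick, top face at z = 410 mm, on four square legs, each 40×40 mm in cross-section. The legs rest on z = 0, each flush with a corner of the seat. Four stretchers, 40 mm wide and 27 mm tall, connect adjacent legs with their undersides at z = 258 mm, each running between the inner faces of the legs it joins and aligned with the legs' outer faces on the other axis.

B is a spool: two coaxial disc flanges of radius 100 mm and thickness 10 mm, joined by a core cylinder of radius 75 mm and height 86 mm. The lower flange rests on z = 0 and the three cylinders share a vertical axis.

The spool is on top of the stool.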